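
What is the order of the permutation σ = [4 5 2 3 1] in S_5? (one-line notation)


Cycle decomposition: (1 4 3 2 5)
Cycle lengths: 5
Order = lcm(5) = 5

ord(σ) = 5


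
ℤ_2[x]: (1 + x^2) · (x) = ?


Expand and collect like terms; reduce coefficients mod 2:
x^0: 1·0 = 0 ≡ 0 (mod 2)
x^1: 1·1 + 0·0 = 1 ≡ 1 (mod 2)
x^2: 0·1 + 1·0 = 0 ≡ 0 (mod 2)
x^3: 1·1 = 1 ≡ 1 (mod 2)
Result: x + x^3

f · g = x + x^3


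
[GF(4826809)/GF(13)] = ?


GF(4826809) = GF(13^6), so the extension degree is 6

[GF(4826809)/GF(13)] = 6


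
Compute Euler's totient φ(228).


Factor n: 228 = 2^2 × 3 × 19
φ(n) = n · ∏(1 - 1/p) over distinct primes p | n
φ(228) = 228 · (1 - 1/2) · (1 - 1/3) · (1 - 1/19) = 72

φ(228) = 72


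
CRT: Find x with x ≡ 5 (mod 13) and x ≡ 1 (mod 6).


m₁ = 13, m₂ = 6, gcd = 1, so CRT applies. M = m₁·m₂ = 78
Let M₁ = M/m₁ = 6, M₂ = M/m₂ = 13
Find y₁ ≡ M₁⁻¹ (mod m₁): 6⁻¹ ≡ 11 (mod 13)
Find y₂ ≡ M₂⁻¹ (mod m₂): 13⁻¹ ≡ 1 (mod 6)
x = a₁·M₁·y₁ + a₂·M₂·y₂ = 5·6·11 + 1·13·1 = 343
Reduce mod 78: x ≡ 31
Check: 31 mod 13 = 5 ✓, 31 mod 6 = 1 ✓

x ≡ 31 (mod 78)


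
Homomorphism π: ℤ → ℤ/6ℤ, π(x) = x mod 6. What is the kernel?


Kernel = preimage of identity
ker(π) = multiples of 6 = 6ℤ

ker(π) = 6ℤ


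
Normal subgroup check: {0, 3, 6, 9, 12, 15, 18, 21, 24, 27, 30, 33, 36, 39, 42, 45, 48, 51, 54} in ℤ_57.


H = {0, 3, 6, 9, 12, 15, 18, 21, 24, 27, 30, 33, 36, 39, 42, 45, 48, 51, 54} in ℤ_57
ℤ_57 is abelian; every subgroup of an abelian group is normal

Yes, normal subgroup


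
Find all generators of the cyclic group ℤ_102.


g generates ℤ_n iff gcd(g,n) = 1
Prime factors of 102: 2, 3, 17
Generators are g ∈ {1,...,101} not divisible by any of these primes.
Generators: {1, 5, 7, 11, 13, 19, 23, 25, 29, 31, 35, 37, 41, 43, 47, 49, 53, 55, 59, 61, 65, 67, 71, 73, 77, 79, 83, 89, 91, 95, 97, 101}
Number of generators = φ(102) = 32

Generators of ℤ_102 = {1, 5, 7, 11, 13, 19, 23, 25, 29, 31, 35, 37, 41, 43, 47, 49, 53, 55, 59, 61, 65, 67, 71, 73, 77, 79, 83, 89, 91, 95, 97, 101}


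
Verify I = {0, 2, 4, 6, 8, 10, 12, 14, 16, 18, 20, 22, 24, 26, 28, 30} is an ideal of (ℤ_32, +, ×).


Check ideal conditions for I = {0, 2, 4, 6, 8, 10, 12, 14, 16, 18, 20, 22, 24, 26, 28, 30} in ℤ_32:
(1) I is an additive subgroup? Yes
(2) For r ∈ ℤ_32 and a ∈ I: r·a ∈ I? Yes

Yes, I is an ideal of ℤ_32


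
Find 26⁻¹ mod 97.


Use the extended Euclidean algorithm to write 1 = 26·s + 97·t; then s mod 97 is the inverse.
Euclidean algorithm:
  26 = 0·97 + 26
  97 = 3·26 + 19
  26 = 1·19 + 7
  19 = 2·7 + 5
  7 = 1·5 + 2
  5 = 2·2 + 1
  2 = 2·1 + 0
gcd(26,97) = 1
Back-substitution gives: 26·(-41) + 97·(11) = 1
So 26⁻¹ ≡ -41 ≡ 56 (mod 97)
Check: 26 × 56 = 1456 ≡ 1 (mod 97) ✓

26⁻¹ ≡ 56 (mod 97)


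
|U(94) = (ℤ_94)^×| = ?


U(n) is the group of units mod n; |U(n)| = φ(n)
|U(94)| = φ(94) = 46

|U(94) = (ℤ_94)^×| = 46


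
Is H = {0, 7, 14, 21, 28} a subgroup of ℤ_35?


Subgroup test for H = {0, 7, 14, 21, 28} in (ℤ_35, +):
(1) 0 ∈ H? Yes
(2) Closure: for all a,b ∈ H, (a+b) mod 35 ∈ H? Yes
(3) Inverses: for all a ∈ H, -a mod 35 ∈ H? Yes

Yes, H is a subgroup of ℤ_35


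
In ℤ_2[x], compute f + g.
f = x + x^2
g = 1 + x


Add coefficients mod 2:
x^0: 0 + 1 = 1 (mod 2)
x^1: 1 + 1 = 0 (mod 2)
x^2: 1 + 0 = 1 (mod 2)
Result: 1 + x^2

f + g = 1 + x^2


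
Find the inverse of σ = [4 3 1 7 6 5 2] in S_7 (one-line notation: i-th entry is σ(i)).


To find σ⁻¹, swap domain and range:
σ(1) = 4 → σ⁻¹(4) = 1
σ(2) = 3 → σ⁻¹(3) = 2
σ(3) = 1 → σ⁻¹(1) = 3
σ(4) = 7 → σ⁻¹(7) = 4
σ(5) = 6 → σ⁻¹(6) = 5
σ(6) = 5 → σ⁻¹(5) = 6
σ(7) = 2 → σ⁻¹(2) = 7

σ⁻¹ = [3 7 2 1 6 5 4]


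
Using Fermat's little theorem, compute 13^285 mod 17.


Fermat's little theorem: if p is prime and gcd(a,p)=1, then a^(p-1) ≡ 1 (mod p)
p = 17 is prime, gcd(13,17) = 1
Reduce exponent: 285 mod 16 = 13
So 13^285 ≡ 13^13 (mod 17)
13^13 mod 17 = 13

13^285 ≡ 13 (mod 17)


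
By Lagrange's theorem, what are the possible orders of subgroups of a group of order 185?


Lagrange's theorem: |H| divides |G|
|G| = 185
Divisors of 185: 1, 5, 37, 185

Possible subgroup orders: {1, 5, 37, 185}


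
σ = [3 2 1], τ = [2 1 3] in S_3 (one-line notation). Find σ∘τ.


σ∘τ: apply τ first, then σ
1 →τ 2 →σ 2
2 →τ 1 →σ 3
3 →τ 3 →σ 1

σ∘τ = [2 3 1]


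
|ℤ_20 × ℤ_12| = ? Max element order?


|ℤ_20 × ℤ_12| = 20 × 12 = 240
Max element order = lcm(20,12) = 60
Cyclic? No (gcd=4)

|ℤ_20×ℤ_12| = 240, max element order = 60


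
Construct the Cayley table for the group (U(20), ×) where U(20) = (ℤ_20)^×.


Elements: {1, 3, 7, 9, 11, 13, 17, 19}
Operation: multiplication mod 20
Entry (a, b) = (a × b) mod 20

Cayley table:
   |  1 |  3 |  7 |  9 | 11 | 13 | 17 | 19
 1 |  1 |  3 |  7 |  9 | 11 | 13 | 17 | 19
 3 |  3 |  9 |  1 |  7 | 13 | 19 | 11 | 17
 7 |  7 |  1 |  9 |  3 | 17 | 11 | 19 | 13
 9 |  9 |  7 |  3 |  1 | 19 | 17 | 13 | 11
11 | 11 | 13 | 17 | 19 |  1 |  3 |  7 |  9
13 | 13 | 19 | 11 | 17 |  3 |  9 |  1 |  7
17 | 17 | 11 | 19 | 13 |  7 |  1 |  9 |  3
19 | 19 | 17 | 13 | 11 |  9 |  7 |  3 |  1


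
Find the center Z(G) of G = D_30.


Z(G) = {g ∈ G | gx = xg for all x ∈ G}
For even n, Z(D_n) = {e, r^(n/2)}: the 180° rotation r^15 commutes with every reflection and rotation

Z(D_30) = {e, r^15}


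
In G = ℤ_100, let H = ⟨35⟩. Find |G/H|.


|⟨35⟩| = n / gcd(35, 100) = 100 / 5 = 20
H is normal (ℤ_100 is abelian).
|G/H| = |G| / |H| = 100 / 20 = 5

|G/H| = 5


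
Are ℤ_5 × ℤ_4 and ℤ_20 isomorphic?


Comparing ℤ_5 × ℤ_4 and ℤ_20:
gcd(5,4) = 1, so ℤ_5 × ℤ_4 ≅ ℤ_20 (CRT)

Yes, ℤ_5 × ℤ_4 ≅ ℤ_20


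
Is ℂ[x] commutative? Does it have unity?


Polynomial ring over ℂ (an integral domain) is a commutative integral domain with unity 1
Commutative: Yes
Integral domain: Yes
Has unity: Yes

ℂ[x]: Commutative=Yes, Unity=Yes


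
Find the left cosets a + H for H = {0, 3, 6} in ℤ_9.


H = {0, 3, 6}, |H| = 3
Number of cosets = |G|/|H| = 9/3 = 3
0 + H = {0, 3, 6}
1 + H = {1, 4, 7}
2 + H = {2, 5, 8}

Cosets: 0+H={0,3,6}; 1+H={1,4,7}; 2+H={2,5,8}


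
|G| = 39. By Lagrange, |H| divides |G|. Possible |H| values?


Lagrange's theorem: |H| divides |G|
|G| = 39
Divisors of 39: 1, 3, 13, 39

Possible subgroup orders: {1, 3, 13, 39}


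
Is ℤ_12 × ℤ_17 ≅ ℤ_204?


Comparing ℤ_12 × ℤ_17 and ℤ_204:
gcd(12,17) = 1, so ℤ_12 × ℤ_17 ≅ ℤ_204 (CRT)

Yes, ℤ_12 × ℤ_17 ≅ ℤ_204


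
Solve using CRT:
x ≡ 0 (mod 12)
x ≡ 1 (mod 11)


m₁ = 12, m₂ = 11, gcd = 1, so CRT applies. M = m₁·m₂ = 132
Let M₁ = M/m₁ = 11, M₂ = M/m₂ = 12
Find y₁ ≡ M₁⁻¹ (mod m₁): 11⁻¹ ≡ 11 (mod 12)
Find y₂ ≡ M₂⁻¹ (mod m₂): 12⁻¹ ≡ 1 (mod 11)
x = a₁·M₁·y₁ + a₂·M₂·y₂ = 0·11·11 + 1·12·1 = 12
Reduce mod 132: x ≡ 12
Check: 12 mod 12 = 0 ✓, 12 mod 11 = 1 ✓

x ≡ 12 (mod 132)


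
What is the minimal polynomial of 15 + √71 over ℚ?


Let α = 15 + √71. Then α - 15 = √71, so (α - 15)² = 71, giving α² - 30α + 154 = 0. Degree 2 and α ∉ ℚ, so this is the minimal polynomial.

Minimal polynomial: x² - 30x + 154


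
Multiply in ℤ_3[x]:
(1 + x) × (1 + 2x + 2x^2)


Expand and collect like terms; reduce coefficients mod 3:
x^0: 1·1 = 1 ≡ 1 (mod 3)
x^1: 1·2 + 1·1 = 3 ≡ 0 (mod 3)
x^2: 1·2 + 1·2 = 4 ≡ 1 (mod 3)
x^3: 1·2 = 2 ≡ 2 (mod 3)
Result: 1 + x^2 + 2x^3

f · g = 1 + x^2 + 2x^3


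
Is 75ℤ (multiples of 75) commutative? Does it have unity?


75ℤ is a commutative ring under +,× but has no multiplicative identity (1 ∉ 75ℤ); it has no zero divisors, but without unity it is not an integral domain
Commutative: Yes
Integral domain: No
Has unity: No

75ℤ (multiples of 75): Commutative=Yes, Unity=No


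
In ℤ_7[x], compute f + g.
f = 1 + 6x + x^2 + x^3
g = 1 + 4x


Add coefficients mod 7:
x^0: 1 + 1 = 2 (mod 7)
x^1: 6 + 4 = 3 (mod 7)
x^2: 1 + 0 = 1 (mod 7)
x^3: 1 + 0 = 1 (mod 7)
Result: 2 + 3x + x^2 + x^3

f + g = 2 + 3x + x^2 + x^3


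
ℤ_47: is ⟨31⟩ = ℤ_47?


g generates ℤ_n iff gcd(g, n) = 1
gcd(31, 47) = 1
Since gcd = 1, 31 is a generator.

Yes, 31 generates ℤ_47


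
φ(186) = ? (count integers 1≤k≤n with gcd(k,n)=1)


Factor n: 186 = 2 × 3 × 31
φ(n) = n · ∏(1 - 1/p) over distinct primes p | n
φ(186) = 186 · (1 - 1/2) · (1 - 1/3) · (1 - 1/31) = 60

φ(186) = 60


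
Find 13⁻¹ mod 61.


Use the extended Euclidean algorithm to write 1 = 13·s + 61·t; then s mod 61 is the inverse.
Euclidean algorithm:
  13 = 0·61 + 13
  61 = 4·13 + 9
  13 = 1·9 + 4
  9 = 2·4 + 1
  4 = 4·1 + 0
gcd(13,61) = 1
Back-substitution gives: 13·(-14) + 61·(3) = 1
So 13⁻¹ ≡ -14 ≡ 47 (mod 61)
Check: 13 × 47 = 611 ≡ 1 (mod 61) ✓

13⁻¹ ≡ 47 (mod 61)


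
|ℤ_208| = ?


ℤ_n has n elements.

|ℤ_208| = 208


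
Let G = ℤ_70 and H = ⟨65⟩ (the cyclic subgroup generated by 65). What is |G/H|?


|⟨65⟩| = n / gcd(65, 70) = 70 / 5 = 14
H is normal (ℤ_70 is abelian).
|G/H| = |G| / |H| = 70 / 14 = 5

|G/H| = 5


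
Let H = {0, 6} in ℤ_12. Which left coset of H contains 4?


4 + H = {4 + h (mod 12) : h ∈ H}
4+0=4, 4+6=10

4 + H = {4, 10}


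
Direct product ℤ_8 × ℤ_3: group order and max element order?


|ℤ_8 × ℤ_3| = 8 × 3 = 24
Max element order = lcm(8,3) = 24
Cyclic? Yes (gcd=1)

|ℤ_8×ℤ_3| = 24, max element order = 24


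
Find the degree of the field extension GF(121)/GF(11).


GF(121) = GF(11^2), so the extension degree is 2

[GF(121)/GF(11)] = 2


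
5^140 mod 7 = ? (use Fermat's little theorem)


Fermat's little theorem: if p is prime and gcd(a,p)=1, then a^(p-1) ≡ 1 (mod p)
p = 7 is prime, gcd(5,7) = 1
Reduce exponent: 140 mod 6 = 2
So 5^140 ≡ 5^2 (mod 7)
5^2 mod 7 = 4

5^140 ≡ 4 (mod 7)


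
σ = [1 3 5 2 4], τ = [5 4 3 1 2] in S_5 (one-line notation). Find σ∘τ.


σ∘τ: apply τ first, then σ
1 →τ 5 →σ 4
2 →τ 4 →σ 2
3 →τ 3 →σ 5
4 →τ 1 →σ 1
5 →τ 2 →σ 3

σ∘τ = [4 2 5 1 3]


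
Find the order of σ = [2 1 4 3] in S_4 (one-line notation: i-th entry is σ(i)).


Cycle decomposition: (1 2) (3 4)
Cycle lengths: 2, 2
Order = lcm(2, 2) = 2

ord(σ) = 2


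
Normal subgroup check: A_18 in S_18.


H = A_18 in S_18
A_18 has index 2 in S_18, and every subgroup of index 2 is normal

Yes, normal subgroup


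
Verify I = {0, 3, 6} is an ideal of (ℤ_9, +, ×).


Check ideal conditions for I = {0, 3, 6} in ℤ_9:
(1) I is an additive subgroup? Yes
(2) For r ∈ ℤ_9 and a ∈ I: r·a ∈ I? Yes

Yes, I is an ideal of ℤ_9


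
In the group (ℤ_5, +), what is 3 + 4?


Operation: addition mod 5
3 + 4 = (a + b) mod 5 with a = 3, b = 4

3 + 4 = 2


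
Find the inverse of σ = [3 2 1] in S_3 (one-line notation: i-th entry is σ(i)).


To find σ⁻¹, swap domain and range:
σ(1) = 3 → σ⁻¹(3) = 1
σ(2) = 2 → σ⁻¹(2) = 2
σ(3) = 1 → σ⁻¹(1) = 3

σ⁻¹ = [3 2 1]


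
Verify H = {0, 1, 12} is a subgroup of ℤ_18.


Subgroup test for H = {0, 1, 12} in (ℤ_18, +):
(1) 0 ∈ H? Yes
(2) Closure: for all a,b ∈ H, (a+b) mod 18 ∈ H? No  [counterexample: 1 + 1 = 2 ∉ H]
(3) Inverses: for all a ∈ H, -a mod 18 ∈ H? No

No, H is not a subgroup of ℤ_18


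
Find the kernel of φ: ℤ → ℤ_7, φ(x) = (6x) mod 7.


Kernel = preimage of identity
ker(φ) = {x ∈ ℤ : 6x ≡ 0 (mod 7)}. gcd(6,7) = 1, so 6x ≡ 0 (mod 7) ⟺ x ≡ 0 (mod 7/1 = 7). Hence ker(φ) = 7ℤ

ker(φ) = 7ℤ


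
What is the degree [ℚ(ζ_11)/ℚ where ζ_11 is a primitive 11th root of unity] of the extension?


[ℚ(ζ_n):ℚ] = deg Φ_n(x) = φ(n). Here φ(11) = 10

[ℚ(ζ_11)/ℚ where ζ_11 is a primitive 11th root of unity] = 10


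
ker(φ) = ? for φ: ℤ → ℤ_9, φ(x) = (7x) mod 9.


Kernel = preimage of identity
ker(φ) = {x ∈ ℤ : 7x ≡ 0 (mod 9)}. gcd(7,9) = 1, so 7x ≡ 0 (mod 9) ⟺ x ≡ 0 (mod 9/1 = 9). Hence ker(φ) = 9ℤ

ker(φ) = 9ℤ


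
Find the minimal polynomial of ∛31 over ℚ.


∛31 satisfies x³ - 31 = 0, irreducible over ℚ (no rational root; 31 is not a perfect cube)

Minimal polynomial: x³ - 31


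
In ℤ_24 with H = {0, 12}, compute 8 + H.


8 + H = {8 + h (mod 24) : h ∈ H}
8+0=8, 8+12=20

8 + H = {8, 20}


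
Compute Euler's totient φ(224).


Factor n: 224 = 2^5 × 7
φ(n) = n · ∏(1 - 1/p) over distinct primes p | n
φ(224) = 224 · (1 - 1/2) · (1 - 1/7) = 96

φ(224) = 96


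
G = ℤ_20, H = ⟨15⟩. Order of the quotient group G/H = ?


|⟨15⟩| = n / gcd(15, 20) = 20 / 5 = 4
H is normal (ℤ_20 is abelian).
|G/H| = |G| / |H| = 20 / 4 = 5

|G/H| = 5


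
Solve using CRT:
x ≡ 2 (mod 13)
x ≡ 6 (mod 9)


m₁ = 13, m₂ = 9, gcd = 1, so CRT applies. M = m₁·m₂ = 117
Let M₁ = M/m₁ = 9, M₂ = M/m₂ = 13
Find y₁ ≡ M₁⁻¹ (mod m₁): 9⁻¹ ≡ 3 (mod 13)
Find y₂ ≡ M₂⁻¹ (mod m₂): 13⁻¹ ≡ 7 (mod 9)
x = a₁·M₁·y₁ + a₂·M₂·y₂ = 2·9·3 + 6·13·7 = 600
Reduce mod 117: x ≡ 15
Check: 15 mod 13 = 2 ✓, 15 mod 9 = 6 ✓

x ≡ 15 (mod 117)


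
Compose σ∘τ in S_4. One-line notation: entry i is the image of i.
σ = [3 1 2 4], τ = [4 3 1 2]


σ∘τ: apply τ first, then σ
1 →τ 4 →σ 4
2 →τ 3 →σ 2
3 →τ 1 →σ 3
4 →τ 2 →σ 1

σ∘τ = [4 2 3 1]


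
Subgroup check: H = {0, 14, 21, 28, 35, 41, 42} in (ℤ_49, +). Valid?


Subgroup test for H = {0, 14, 21, 28, 35, 41, 42} in (ℤ_49, +):
(1) 0 ∈ H? Yes
(2) Closure: for all a,b ∈ H, (a+b) mod 49 ∈ H? No  [counterexample: 14 + 41 = 6 ∉ H]
(3) Inverses: for all a ∈ H, -a mod 49 ∈ H? No

No, H is not a subgroup of ℤ_49


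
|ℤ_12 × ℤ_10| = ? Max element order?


|ℤ_12 × ℤ_10| = 12 × 10 = 120
Max element order = lcm(12,10) = 60
Cyclic? No (gcd=2)

|ℤ_12×ℤ_10| = 120, max element order = 60


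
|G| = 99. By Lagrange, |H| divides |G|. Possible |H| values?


Lagrange's theorem: |H| divides |G|
|G| = 99
Divisors of 99: 1, 3, 9, 11, 33, 99

Possible subgroup orders: {1, 3, 9, 11, 33, 99}


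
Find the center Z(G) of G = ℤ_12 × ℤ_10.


Z(G) = {g ∈ G | gx = xg for all x ∈ G}
Direct product of abelian groups is abelian, so Z(G) = G

Z(ℤ_12 × ℤ_10) = ℤ_12 × ℤ_10


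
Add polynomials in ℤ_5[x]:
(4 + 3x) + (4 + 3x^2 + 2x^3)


Add coefficients mod 5:
x^0: 4 + 4 = 3 (mod 5)
x^1: 3 + 0 = 3 (mod 5)
x^2: 0 + 3 = 3 (mod 5)
x^3: 0 + 2 = 2 (mod 5)
Result: 3 + 3x + 3x^2 + 2x^3

f + g = 3 + 3x + 3x^2 + 2x^3


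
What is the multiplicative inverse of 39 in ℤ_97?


Use the extended Euclidean algorithm to write 1 = 39·s + 97·t; then s mod 97 is the inverse.
Euclidean algorithm:
  39 = 0·97 + 39
  97 = 2·39 + 19
  39 = 2·19 + 1
  19 = 19·1 + 0
gcd(39,97) = 1
Back-substitution gives: 39·(5) + 97·(-2) = 1
So 39⁻¹ ≡ 5 ≡ 5 (mod 97)
Check: 39 × 5 = 195 ≡ 1 (mod 97) ✓

39⁻¹ ≡ 5 (mod 97)


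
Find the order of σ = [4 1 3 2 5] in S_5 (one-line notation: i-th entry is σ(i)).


Cycle decomposition: (1 4 2)
Cycle lengths: 3
Order = lcm(3) = 3

ord(σ) = 3


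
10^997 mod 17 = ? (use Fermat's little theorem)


Fermat's little theorem: if p is prime and gcd(a,p)=1, then a^(p-1) ≡ 1 (mod p)
p = 17 is prime, gcd(10,17) = 1
Reduce exponent: 997 mod 16 = 5
So 10^997 ≡ 10^5 (mod 17)
10^5 mod 17 = 6

10^997 ≡ 6 (mod 17)


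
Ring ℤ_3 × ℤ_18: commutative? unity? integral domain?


Direct product ring; commutative with unity (1,1); but (1,0)·(0,1) = (0,0) gives zero divisors, so not an integral domain
Commutative: Yes
Integral domain: No
Has unity: Yes

ℤ_3 × ℤ_18: Commutative=Yes, Unity=Yes


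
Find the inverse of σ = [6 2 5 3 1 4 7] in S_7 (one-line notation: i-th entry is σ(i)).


To find σ⁻¹, swap domain and range:
σ(1) = 6 → σ⁻¹(6) = 1
σ(2) = 2 → σ⁻¹(2) = 2
σ(3) = 5 → σ⁻¹(5) = 3
σ(4) = 3 → σ⁻¹(3) = 4
σ(5) = 1 → σ⁻¹(1) = 5
σ(6) = 4 → σ⁻¹(4) = 6
σ(7) = 7 → σ⁻¹(7) = 7

σ⁻¹ = [5 2 4 6 3 1 7]


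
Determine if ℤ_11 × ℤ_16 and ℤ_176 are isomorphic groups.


Comparing ℤ_11 × ℤ_16 and ℤ_176:
gcd(11,16) = 1, so ℤ_11 × ℤ_16 ≅ ℤ_176 (CRT)

Yes, ℤ_11 × ℤ_16 ≅ ℤ_176


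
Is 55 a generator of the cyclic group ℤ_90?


g generates ℤ_n iff gcd(g, n) = 1
gcd(55, 90) = 5
Since gcd = 5 ≠ 1, ⟨55⟩ has order 18 < 90, so 55 is not a generator.

No, 55 does not generate ℤ_90


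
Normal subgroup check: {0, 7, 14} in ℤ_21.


H = {0, 7, 14} in ℤ_21
ℤ_21 is abelian; every subgroup of an abelian group is normal

Yes, normal subgroup


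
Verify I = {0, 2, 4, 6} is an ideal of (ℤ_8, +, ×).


Check ideal conditions for I = {0, 2, 4, 6} in ℤ_8:
(1) I is an additive subgroup? Yes
(2) For r ∈ ℤ_8 and a ∈ I: r·a ∈ I? Yes

Yes, I is an ideal of ℤ_8


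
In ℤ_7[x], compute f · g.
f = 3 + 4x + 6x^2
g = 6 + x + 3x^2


Expand and collect like terms; reduce coefficients mod 7:
x^0: 3·6 = 18 ≡ 4 (mod 7)
x^1: 3·1 + 4·6 = 27 ≡ 6 (mod 7)
x^2: 3·3 + 4·1 + 6·6 = 49 ≡ 0 (mod 7)
x^3: 4·3 + 6·1 = 18 ≡ 4 (mod 7)
x^4: 6·3 = 18 ≡ 4 (mod 7)
Result: 4 + 6x + 4x^3 + 4x^4

f · g = 4 + 6x + 4x^3 + 4x^4


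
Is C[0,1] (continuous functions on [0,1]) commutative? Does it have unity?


pointwise +,× is commutative with unity (constant 1); but bump functions with disjoint support multiply to 0 — zero divisors, so not an integral domain
Commutative: Yes
Integral domain: No
Has unity: Yes

C[0,1] (continuous functions on [0,1]): Commutative=Yes, Unity=Yes


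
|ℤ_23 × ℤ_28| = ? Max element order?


|ℤ_23 × ℤ_28| = 23 × 28 = 644
Max element order = lcm(23,28) = 644
Cyclic? Yes (gcd=1)

|ℤ_23×ℤ_28| = 644, max element order = 644


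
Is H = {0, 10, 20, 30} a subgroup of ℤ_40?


Subgroup test for H = {0, 10, 20, 30} in (ℤ_40, +):
(1) 0 ∈ H? Yes
(2) Closure: for all a,b ∈ H, (a+b) mod 40 ∈ H? Yes
(3) Inverses: for all a ∈ H, -a mod 40 ∈ H? Yes

Yes, H is a subgroup of ℤ_40


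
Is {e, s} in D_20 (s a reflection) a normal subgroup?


H = {e, s} in D_20 (s a reflection)
r·s·r⁻¹ = sr⁻² ≠ s for n ≥ 3, so {e, s} is not closed under conjugation

No, not a normal subgroup


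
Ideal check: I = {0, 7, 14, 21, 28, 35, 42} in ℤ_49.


Check ideal conditions for I = {0, 7, 14, 21, 28, 35, 42} in ℤ_49:
(1) I is an additive subgroup? Yes
(2) For r ∈ ℤ_49 and a ∈ I: r·a ∈ I? Yes

Yes, I is an ideal of ℤ_49


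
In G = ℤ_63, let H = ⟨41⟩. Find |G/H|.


|⟨41⟩| = n / gcd(41, 63) = 63 / 1 = 63
H is normal (ℤ_63 is abelian).
|G/H| = |G| / |H| = 63 / 63 = 1

|G/H| = 1


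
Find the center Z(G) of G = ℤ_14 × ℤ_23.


Z(G) = {g ∈ G | gx = xg for all x ∈ G}
Direct product of abelian groups is abelian, so Z(G) = G

Z(ℤ_14 × ℤ_23) = ℤ_14 × ℤ_23


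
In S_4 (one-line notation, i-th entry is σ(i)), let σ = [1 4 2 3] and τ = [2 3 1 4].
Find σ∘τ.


σ∘τ: apply τ first, then σ
1 →τ 2 →σ 4
2 →τ 3 →σ 2
3 →τ 1 →σ 1
4 →τ 4 →σ 3

σ∘τ = [4 2 1 3]


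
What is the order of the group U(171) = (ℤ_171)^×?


U(n) is the group of units mod n; |U(n)| = φ(n)
|U(171)| = φ(171) = 108

|U(171) = (ℤ_171)^×| = 108


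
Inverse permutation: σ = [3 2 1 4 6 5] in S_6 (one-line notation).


To find σ⁻¹, swap domain and range:
σ(1) = 3 → σ⁻¹(3) = 1
σ(2) = 2 → σ⁻¹(2) = 2
σ(3) = 1 → σ⁻¹(1) = 3
σ(4) = 4 → σ⁻¹(4) = 4
σ(5) = 6 → σ⁻¹(6) = 5
σ(6) = 5 → σ⁻¹(5) = 6

σ⁻¹ = [3 2 1 4 6 5]


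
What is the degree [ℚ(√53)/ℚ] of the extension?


√53 has minimal polynomial x² - 53 (irreducible over ℚ since 53 is squarefree)

[ℚ(√53)/ℚ] = 2


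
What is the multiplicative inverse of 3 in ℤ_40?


Use the extended Euclidean algorithm to write 1 = 3·s + 40·t; then s mod 40 is the inverse.
Euclidean algorithm:
  3 = 0·40 + 3
  40 = 13·3 + 1
  3 = 3·1 + 0
gcd(3,40) = 1
Back-substitution gives: 3·(-13) + 40·(1) = 1
So 3⁻¹ ≡ -13 ≡ 27 (mod 40)
Check: 3 × 27 = 81 ≡ 1 (mod 40) ✓

3⁻¹ ≡ 27 (mod 40)


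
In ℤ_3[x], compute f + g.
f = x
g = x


Add coefficients mod 3:
x^0: 0 + 0 = 0 (mod 3)
x^1: 1 + 1 = 2 (mod 3)
Result: 2x

f + g = 2x


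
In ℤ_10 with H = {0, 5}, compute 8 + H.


8 + H = {8 + h (mod 10) : h ∈ H}
8+0=8, 8+5=3
8 + H = {3, 8} = 3 + H

8 + H = {3, 8}


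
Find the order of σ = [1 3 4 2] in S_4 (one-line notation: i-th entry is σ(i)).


Cycle decomposition: (2 3 4)
Cycle lengths: 3
Order = lcm(3) = 3

ord(σ) = 3


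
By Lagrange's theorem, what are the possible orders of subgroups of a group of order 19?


Lagrange's theorem: |H| divides |G|
|G| = 19
Divisors of 19: 1, 19

Possible subgroup orders: {1, 19}


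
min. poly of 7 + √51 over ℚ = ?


Let α = 7 + √51. Then α - 7 = √51, so (α - 7)² = 51, giving α² - 14α - 2 = 0. Degree 2 and α ∉ ℚ, so this is the minimal polynomial.

Minimal polynomial: x² - 14x - 2


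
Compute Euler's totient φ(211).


Factor n: 211 = 211
φ(n) = n · ∏(1 - 1/p) over distinct primes p | n
φ(211) = 211 · (1 - 1/211) = 210

φ(211) = 210


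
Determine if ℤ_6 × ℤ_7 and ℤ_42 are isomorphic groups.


Comparing ℤ_6 × ℤ_7 and ℤ_42:
gcd(6,7) = 1, so ℤ_6 × ℤ_7 ≅ ℤ_42 (CRT)

Yes, ℤ_6 × ℤ_7 ≅ ℤ_42


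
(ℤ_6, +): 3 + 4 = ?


Operation: addition mod 6
3 + 4 = (a + b) mod 6 with a = 3, b = 4

3 + 4 = 1


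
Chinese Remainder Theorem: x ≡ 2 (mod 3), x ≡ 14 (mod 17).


m₁ = 3, m₂ = 17, gcd = 1, so CRT applies. M = m₁·m₂ = 51
Let M₁ = M/m₁ = 17, M₂ = M/m₂ = 3
Find y₁ ≡ M₁⁻¹ (mod m₁): 17⁻¹ ≡ 2 (mod 3)
Find y₂ ≡ M₂⁻¹ (mod m₂): 3⁻¹ ≡ 6 (mod 17)
x = a₁·M₁·y₁ + a₂·M₂·y₂ = 2·17·2 + 14·3·6 = 320
Reduce mod 51: x ≡ 14
Check: 14 mod 3 = 2 ✓, 14 mod 17 = 14 ✓

x ≡ 14 (mod 51)


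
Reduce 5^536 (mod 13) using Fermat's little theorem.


Fermat's little theorem: if p is prime and gcd(a,p)=1, then a^(p-1) ≡ 1 (mod p)
p = 13 is prime, gcd(5,13) = 1
Reduce exponent: 536 mod 12 = 8
So 5^536 ≡ 5^8 (mod 13)
5^8 mod 13 = 1

5^536 ≡ 1 (mod 13)


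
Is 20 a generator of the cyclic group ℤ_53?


g generates ℤ_n iff gcd(g, n) = 1
gcd(20, 53) = 1
Since gcd = 1, 20 is a generator.

Yes, 20 generates ℤ_53


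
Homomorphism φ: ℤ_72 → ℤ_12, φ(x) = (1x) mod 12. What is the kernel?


Kernel = preimage of identity
ker(φ) = {x ∈ ℤ_72 : 1x ≡ 0 (mod 12)}. Since 12 | 72, φ is well-defined. The kernel is the cyclic subgroup ⟨12⟩ of ℤ_72 (order 6), i.e. {0, 12, 24, 36, 48, 60}

ker(φ) = {0, 12, 24, 36, 48, 60}


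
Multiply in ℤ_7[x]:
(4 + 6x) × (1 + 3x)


Expand and collect like terms; reduce coefficients mod 7:
x^0: 4·1 = 4 ≡ 4 (mod 7)
x^1: 4·3 + 6·1 = 18 ≡ 4 (mod 7)
x^2: 6·3 = 18 ≡ 4 (mod 7)
Result: 4 + 4x + 4x^2

f · g = 4 + 4x + 4x^2


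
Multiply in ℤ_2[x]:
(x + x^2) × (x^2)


Expand and collect like terms; reduce coefficients mod 2:
x^0: 0·0 = 0 ≡ 0 (mod 2)
x^1: 0·0 + 1·0 = 0 ≡ 0 (mod 2)
x^2: 0·1 + 1·0 + 1·0 = 0 ≡ 0 (mod 2)
x^3: 1·1 + 1·0 = 1 ≡ 1 (mod 2)
x^4: 1·1 = 1 ≡ 1 (mod 2)
Result: x^3 + x^4

f · g = x^3 + x^4


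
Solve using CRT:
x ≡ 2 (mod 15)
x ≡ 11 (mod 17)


m₁ = 15, m₂ = 17, gcd = 1, so CRT applies. M = m₁·m₂ = 255
Let M₁ = M/m₁ = 17, M₂ = M/m₂ = 15
Find y₁ ≡ M₁⁻¹ (mod m₁): 17⁻¹ ≡ 8 (mod 15)
Find y₂ ≡ M₂⁻¹ (mod m₂): 15⁻¹ ≡ 8 (mod 17)
x = a₁·M₁·y₁ + a₂·M₂·y₂ = 2·17·8 + 11·15·8 = 1592
Reduce mod 255: x ≡ 62
Check: 62 mod 15 = 2 ✓, 62 mod 17 = 11 ✓

x ≡ 62 (mod 255)


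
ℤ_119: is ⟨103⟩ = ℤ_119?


g generates ℤ_n iff gcd(g, n) = 1
gcd(103, 119) = 1
Since gcd = 1, 103 is a generator.

Yes, 103 generates ℤ_119


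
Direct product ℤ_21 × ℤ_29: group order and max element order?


|ℤ_21 × ℤ_29| = 21 × 29 = 609
Max element order = lcm(21,29) = 609
Cyclic? Yes (gcd=1)

|ℤ_21×ℤ_29| = 609, max element order = 609


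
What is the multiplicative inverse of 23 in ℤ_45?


Use the extended Euclidean algorithm to write 1 = 23·s + 45·t; then s mod 45 is the inverse.
Euclidean algorithm:
  23 = 0·45 + 23
  45 = 1·23 + 22
  23 = 1·22 + 1
  22 = 22·1 + 0
gcd(23,45) = 1
Back-substitution gives: 23·(2) + 45·(-1) = 1
So 23⁻¹ ≡ 2 ≡ 2 (mod 45)
Check: 23 × 2 = 46 ≡ 1 (mod 45) ✓

23⁻¹ ≡ 2 (mod 45)


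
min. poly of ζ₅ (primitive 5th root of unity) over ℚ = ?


ζ₅ is a root of Φ₅(x) = x⁴ + x³ + x² + x + 1, irreducible over ℚ

Minimal polynomial: x⁴ + x³ + x² + x + 1


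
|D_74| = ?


|D_n| = 2n (n rotations and n reflections)
|D_74| = 2×74 = 148

|D_74| = 148


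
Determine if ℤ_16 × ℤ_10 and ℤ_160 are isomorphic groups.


Comparing ℤ_16 × ℤ_10 and ℤ_160:
gcd(16,10) = 2 ≠ 1. Max element order in ℤ_16×ℤ_10 is lcm(16,10) = 80 < 160, so it has no element of order 160

No, ℤ_16 × ℤ_10 ≇ ℤ_160


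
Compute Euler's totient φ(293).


Factor n: 293 = 293
φ(n) = n · ∏(1 - 1/p) over distinct primes p | n
φ(293) = 293 · (1 - 1/293) = 292

φ(293) = 292


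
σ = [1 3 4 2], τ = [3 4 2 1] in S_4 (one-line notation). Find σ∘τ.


σ∘τ: apply τ first, then σ
1 →τ 3 →σ 4
2 →τ 4 →σ 2
3 →τ 2 →σ 3
4 →τ 1 →σ 1

σ∘τ = [4 2 3 1]


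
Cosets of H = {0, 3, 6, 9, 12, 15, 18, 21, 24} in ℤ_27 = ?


H = {0, 3, 6, 9, 12, 15, 18, 21, 24}, |H| = 9
Number of cosets = |G|/|H| = 27/9 = 3
0 + H = {0, 3, 6, 9, 12, 15, 18, 21, 24}
1 + H = {1, 4, 7, 10, 13, 16, 19, 22, 25}
2 + H = {2, 5, 8, 11, 14, 17, 20, 23, 26}

Cosets: 0+H={0,3,6,9,12,15,18,21,24}; 1+H={1,4,7,10,13,16,19,22,25}; 2+H={2,5,8,11,14,17,20,23,26}


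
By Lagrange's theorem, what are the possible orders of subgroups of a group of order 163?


Lagrange's theorem: |H| divides |G|
|G| = 163
Divisors of 163: 1, 163

Possible subgroup orders: {1, 163}


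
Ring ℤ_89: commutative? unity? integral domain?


ℤ_89 is a commutative ring with unity 1; 89 is prime, so ℤ_89 is a field (hence an integral domain)
Commutative: Yes
Integral domain: Yes
Has unity: Yes

ℤ_89: Commutative=Yes, Unity=Yes


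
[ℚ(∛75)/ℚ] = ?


∛75 has minimal polynomial x³ - 75 (irreducible over ℚ since 75 is not a perfect cube)

[ℚ(∛75)/ℚ] = 3


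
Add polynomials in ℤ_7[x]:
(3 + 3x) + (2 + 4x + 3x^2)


Add coefficients mod 7:
x^0: 3 + 2 = 5 (mod 7)
x^1: 3 + 4 = 0 (mod 7)
x^2: 0 + 3 = 3 (mod 7)
Result: 5 + 3x^2

f + g = 5 + 3x^2


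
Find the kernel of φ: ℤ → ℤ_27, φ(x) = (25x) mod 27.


Kernel = preimage of identity
ker(φ) = {x ∈ ℤ : 25x ≡ 0 (mod 27)}. gcd(25,27) = 1, so 25x ≡ 0 (mod 27) ⟺ x ≡ 0 (mod 27/1 = 27). Hence ker(φ) = 27ℤ

ker(φ) = 27ℤ


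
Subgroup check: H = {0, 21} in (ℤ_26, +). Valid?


Subgroup test for H = {0, 21} in (ℤ_26, +):
(1) 0 ∈ H? Yes
(2) Closure: for all a,b ∈ H, (a+b) mod 26 ∈ H? No  [counterexample: 21 + 21 = 16 ∉ H]
(3) Inverses: for all a ∈ H, -a mod 26 ∈ H? No

No, H is not a subgroup of ℤ_26


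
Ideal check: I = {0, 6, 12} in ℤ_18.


Check ideal conditions for I = {0, 6, 12} in ℤ_18:
(1) I is an additive subgroup? Yes
(2) For r ∈ ℤ_18 and a ∈ I: r·a ∈ I? Yes

Yes, I is an ideal of ℤ_18


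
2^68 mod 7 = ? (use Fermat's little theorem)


Fermat's little theorem: if p is prime and gcd(a,p)=1, then a^(p-1) ≡ 1 (mod p)
p = 7 is prime, gcd(2,7) = 1
Reduce exponent: 68 mod 6 = 2
So 2^68 ≡ 2^2 (mod 7)
2^2 mod 7 = 4

2^68 ≡ 4 (mod 7)


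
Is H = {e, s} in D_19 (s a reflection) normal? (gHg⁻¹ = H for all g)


H = {e, s} in D_19 (s a reflection)
r·s·r⁻¹ = sr⁻² ≠ s for n ≥ 3, so {e, s} is not closed under conjugation

No, not a normal subgroup


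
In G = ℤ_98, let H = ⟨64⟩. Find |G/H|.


|⟨64⟩| = n / gcd(64, 98) = 98 / 2 = 49
H is normal (ℤ_98 is abelian).
|G/H| = |G| / |H| = 98 / 49 = 2

|G/H| = 2


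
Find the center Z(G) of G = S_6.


Z(G) = {g ∈ G | gx = xg for all x ∈ G}
S_n is non-abelian for n ≥ 3; Z(S_6) is trivial

Z(S_6) = {e}


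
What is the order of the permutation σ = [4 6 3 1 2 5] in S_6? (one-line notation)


Cycle decomposition: (1 4) (2 6 5)
Cycle lengths: 2, 3
Order = lcm(2, 3) = 6

ord(σ) = 6


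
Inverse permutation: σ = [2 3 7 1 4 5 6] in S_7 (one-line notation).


To find σ⁻¹, swap domain and range:
σ(1) = 2 → σ⁻¹(2) = 1
σ(2) = 3 → σ⁻¹(3) = 2
σ(3) = 7 → σ⁻¹(7) = 3
σ(4) = 1 → σ⁻¹(1) = 4
σ(5) = 4 → σ⁻¹(4) = 5
σ(6) = 5 → σ⁻¹(5) = 6
σ(7) = 6 → σ⁻¹(6) = 7

σ⁻¹ = [4 1 2 5 6 7 3]


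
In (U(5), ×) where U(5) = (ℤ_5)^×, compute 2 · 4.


Operation: multiplication mod 5
2 · 4 = (a × b) mod 5 with a = 2, b = 4

2 · 4 = 3


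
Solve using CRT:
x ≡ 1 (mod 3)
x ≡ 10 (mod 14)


m₁ = 3, m₂ = 14, gcd = 1, so CRT applies. M = m₁·m₂ = 42
Let M₁ = M/m₁ = 14, M₂ = M/m₂ = 3
Find y₁ ≡ M₁⁻¹ (mod m₁): 14⁻¹ ≡ 2 (mod 3)
Find y₂ ≡ M₂⁻¹ (mod m₂): 3⁻¹ ≡ 5 (mod 14)
x = a₁·M₁·y₁ + a₂·M₂·y₂ = 1·14·2 + 10·3·5 = 178
Reduce mod 42: x ≡ 10
Check: 10 mod 3 = 1 ✓, 10 mod 14 = 10 ✓

x ≡ 10 (mod 42)


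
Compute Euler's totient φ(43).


Factor n: 43 = 43
φ(n) = n · ∏(1 - 1/p) over distinct primes p | n
φ(43) = 43 · (1 - 1/43) = 42

φ(43) = 42


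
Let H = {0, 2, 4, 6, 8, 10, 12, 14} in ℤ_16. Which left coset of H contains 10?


10 + H = {10 + h (mod 16) : h ∈ H}
10+0=10, 10+2=12, 10+4=14, 10+6=0, 10+8=2, 10+10=4, 10+12=6, 10+14=8
10 + H = {0, 2, 4, 6, 8, 10, 12, 14} = 0 + H

10 + H = {0, 2, 4, 6, 8, 10, 12, 14}


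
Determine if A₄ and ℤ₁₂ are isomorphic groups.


Comparing A₄ and ℤ₁₂:
A₄ is non-abelian, ℤ₁₂ is abelian

No, A₄ ≇ ℤ₁₂


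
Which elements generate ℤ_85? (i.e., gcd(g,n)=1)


g generates ℤ_n iff gcd(g,n) = 1
Prime factors of 85: 5, 17
Generators are g ∈ {1,...,84} not divisible by any of these primes.
Generators: {1, 2, 3, 4, 6, 7, 8, 9, 11, 12, 13, 14, 16, 18, 19, 21, 22, 23, 24, 26, 27, 28, 29, 31, 32, 33, 36, 37, 38, 39, 41, 42, 43, 44, 46, 47, 48, 49, 52, 53, 54, 56, 57, 58, 59, 61, 62, 63, 64, 66, 67, 69, 71, 72, 73, 74, 76, 77, 78, 79, 81, 82, 83, 84}
Number of generators = φ(85) = 64

Generators of ℤ_85 = {1, 2, 3, 4, 6, 7, 8, 9, 11, 12, 13, 14, 16, 18, 19, 21, 22, 23, 24, 26, 27, 28, 29, 31, 32, 33, 36, 37, 38, 39, 41, 42, 43, 44, 46, 47, 48, 49, 52, 53, 54, 56, 57, 58, 59, 61, 62, 63, 64, 66, 67, 69, 71, 72, 73, 74, 76, 77, 78, 79, 81, 82, 83, 84}


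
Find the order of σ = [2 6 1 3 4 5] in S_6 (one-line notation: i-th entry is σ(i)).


Cycle decomposition: (1 2 6 5 4 3)
Cycle lengths: 6
Order = lcm(6) = 6

ord(σ) = 6


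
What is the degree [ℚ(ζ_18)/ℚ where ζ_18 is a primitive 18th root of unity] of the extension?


[ℚ(ζ_n):ℚ] = deg Φ_n(x) = φ(n). Here φ(18) = 6

[ℚ(ζ_18)/ℚ where ζ_18 is a primitive 18th root of unity] = 6


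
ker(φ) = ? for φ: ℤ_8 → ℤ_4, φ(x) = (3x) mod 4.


Kernel = preimage of identity
ker(φ) = {x ∈ ℤ_8 : 3x ≡ 0 (mod 4)}. Since 4 | 8, φ is well-defined. The kernel is the cyclic subgroup ⟨4⟩ of ℤ_8 (order 2), i.e. {0, 4}

ker(φ) = {0, 4}


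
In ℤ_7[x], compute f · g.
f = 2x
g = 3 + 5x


Expand and collect like terms; reduce coefficients mod 7:
x^0: 0·3 = 0 ≡ 0 (mod 7)
x^1: 0·5 + 2·3 = 6 ≡ 6 (mod 7)
x^2: 2·5 = 10 ≡ 3 (mod 7)
Result: 6x + 3x^2

f · g = 6x + 3x^2


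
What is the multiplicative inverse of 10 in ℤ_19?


Use the extended Euclidean algorithm to write 1 = 10·s + 19·t; then s mod 19 is the inverse.
Euclidean algorithm:
  10 = 0·19 + 10
  19 = 1·10 + 9
  10 = 1·9 + 1
  9 = 9·1 + 0
gcd(10,19) = 1
Back-substitution gives: 10·(2) + 19·(-1) = 1
So 10⁻¹ ≡ 2 ≡ 2 (mod 19)
Check: 10 × 2 = 20 ≡ 1 (mod 19) ✓

10⁻¹ ≡ 2 (mod 19)


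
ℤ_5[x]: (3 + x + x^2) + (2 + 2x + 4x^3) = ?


Add coefficients mod 5:
x^0: 3 + 2 = 0 (mod 5)
x^1: 1 + 2 = 3 (mod 5)
x^2: 1 + 0 = 1 (mod 5)
x^3: 0 + 4 = 4 (mod 5)
Result: 3x + x^2 + 4x^3

f + g = 3x + x^2 + 4x^3


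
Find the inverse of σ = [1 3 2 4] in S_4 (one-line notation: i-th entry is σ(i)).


To find σ⁻¹, swap domain and range:
σ(1) = 1 → σ⁻¹(1) = 1
σ(2) = 3 → σ⁻¹(3) = 2
σ(3) = 2 → σ⁻¹(2) = 3
σ(4) = 4 → σ⁻¹(4) = 4

σ⁻¹ = [1 3 2 4]


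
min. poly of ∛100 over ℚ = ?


∛100 satisfies x³ - 100 = 0, irreducible over ℚ (no rational root; 100 is not a perfect cube)

Minimal polynomial: x³ - 100


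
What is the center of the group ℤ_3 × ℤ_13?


Z(G) = {g ∈ G | gx = xg for all x ∈ G}
Direct product of abelian groups is abelian, so Z(G) = G

Z(ℤ_3 × ℤ_13) = ℤ_3 × ℤ_13


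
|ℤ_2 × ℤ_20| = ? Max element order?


|ℤ_2 × ℤ_20| = 2 × 20 = 40
Max element order = lcm(2,20) = 20
Cyclic? No (gcd=2)

|ℤ_2×ℤ_20| = 40, max element order = 20


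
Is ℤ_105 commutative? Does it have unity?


ℤ_105 is a commutative ring with unity 1; 105 = 3×35 is composite, so 3·35 ≡ 0 gives zero divisors (not an integral domain)
Commutative: Yes
Integral domain: No
Has unity: Yes

ℤ_105: Commutative=Yes, Unity=Yes


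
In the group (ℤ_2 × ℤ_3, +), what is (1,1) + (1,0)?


Operation: componentwise addition mod (2, 3)
(1,1) + (1,0) = ((a₁+b₁) mod 2, (a₂+b₂) mod 3) with a = (1,1), b = (1,0)

(1,1) + (1,0) = (0,1)


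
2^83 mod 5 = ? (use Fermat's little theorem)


Fermat's little theorem: if p is prime and gcd(a,p)=1, then a^(p-1) ≡ 1 (mod p)
p = 5 is prime, gcd(2,5) = 1
Reduce exponent: 83 mod 4 = 3
So 2^83 ≡ 2^3 (mod 5)
2^3 mod 5 = 3

2^83 ≡ 3 (mod 5)


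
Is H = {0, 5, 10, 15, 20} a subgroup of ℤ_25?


Subgroup test for H = {0, 5, 10, 15, 20} in (ℤ_25, +):
(1) 0 ∈ H? Yes
(2) Closure: for all a,b ∈ H, (a+b) mod 25 ∈ H? Yes
(3) Inverses: for all a ∈ H, -a mod 25 ∈ H? Yes

Yes, H is a subgroup of ℤ_25


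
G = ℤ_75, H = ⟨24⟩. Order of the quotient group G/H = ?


|⟨24⟩| = n / gcd(24, 75) = 75 / 3 = 25
H is normal (ℤ_75 is abelian).
|G/H| = |G| / |H| = 75 / 25 = 3

|G/H| = 3


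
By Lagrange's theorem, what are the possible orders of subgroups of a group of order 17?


Lagrange's theorem: |H| divides |G|
|G| = 17
Divisors of 17: 1, 17

Possible subgroup orders: {1, 17}


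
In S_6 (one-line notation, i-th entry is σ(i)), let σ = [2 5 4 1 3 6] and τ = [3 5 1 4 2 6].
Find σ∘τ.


σ∘τ: apply τ first, then σ
1 →τ 3 →σ 4
2 →τ 5 →σ 3
3 →τ 1 →σ 2
4 →τ 4 →σ 1
5 →τ 2 →σ 5
6 →τ 6 →σ 6

σ∘τ = [4 3 2 1 5 6]


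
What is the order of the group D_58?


|D_n| = 2n (n rotations and n reflections)
|D_58| = 2×58 = 116

|D_58| = 116


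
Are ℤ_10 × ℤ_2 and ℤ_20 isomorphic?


Comparing ℤ_10 × ℤ_2 and ℤ_20:
gcd(10,2) = 2 ≠ 1. Max element order in ℤ_10×ℤ_2 is lcm(10,2) = 10 < 20, so it has no element of order 20

No, ℤ_10 × ℤ_2 ≇ ℤ_20


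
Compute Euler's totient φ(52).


Factor n: 52 = 2^2 × 13
φ(n) = n · ∏(1 - 1/p) over distinct primes p | n
φ(52) = 52 · (1 - 1/2) · (1 - 1/13) = 24

φ(52) = 24


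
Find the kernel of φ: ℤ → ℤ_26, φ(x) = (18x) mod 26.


Kernel = preimage of identity
ker(φ) = {x ∈ ℤ : 18x ≡ 0 (mod 26)}. gcd(18,26) = 2, so 18x ≡ 0 (mod 26) ⟺ x ≡ 0 (mod 26/2 = 13). Hence ker(φ) = 13ℤ

ker(φ) = 13ℤ


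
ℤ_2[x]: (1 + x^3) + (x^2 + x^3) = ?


Add coefficients mod 2:
x^0: 1 + 0 = 1 (mod 2)
x^1: 0 + 0 = 0 (mod 2)
x^2: 0 + 1 = 1 (mod 2)
x^3: 1 + 1 = 0 (mod 2)
Result: 1 + x^2

f + g = 1 + x^2


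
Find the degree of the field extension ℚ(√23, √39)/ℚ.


[ℚ(√23,√39):ℚ] = [ℚ(√23,√39):ℚ(√23)]·[ℚ(√23):ℚ] = 2·2 = 4

[ℚ(√23, √39)/ℚ] = 4


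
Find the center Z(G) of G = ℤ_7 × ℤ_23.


Z(G) = {g ∈ G | gx = xg for all x ∈ G}
Direct product of abelian groups is abelian, so Z(G) = G

Z(ℤ_7 × ℤ_23) = ℤ_7 × ℤ_23


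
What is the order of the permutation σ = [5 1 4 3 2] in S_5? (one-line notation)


Cycle decomposition: (1 5 2) (3 4)
Cycle lengths: 3, 2
Order = lcm(3, 2) = 6

ord(σ) = 6


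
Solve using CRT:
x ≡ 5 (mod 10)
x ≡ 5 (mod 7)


m₁ = 10, m₂ = 7, gcd = 1, so CRT applies. M = m₁·m₂ = 70
Let M₁ = M/m₁ = 7, M₂ = M/m₂ = 10
Find y₁ ≡ M₁⁻¹ (mod m₁): 7⁻¹ ≡ 3 (mod 10)
Find y₂ ≡ M₂⁻¹ (mod m₂): 10⁻¹ ≡ 5 (mod 7)
x = a₁·M₁·y₁ + a₂·M₂·y₂ = 5·7·3 + 5·10·5 = 355
Reduce mod 70: x ≡ 5
Check: 5 mod 10 = 5 ✓, 5 mod 7 = 5 ✓

x ≡ 5 (mod 70)


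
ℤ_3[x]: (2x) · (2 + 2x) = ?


Expand and collect like terms; reduce coefficients mod 3:
x^0: 0·2 = 0 ≡ 0 (mod 3)
x^1: 0·2 + 2·2 = 4 ≡ 1 (mod 3)
x^2: 2·2 = 4 ≡ 1 (mod 3)
Result: x + x^2

f · g = x + x^2


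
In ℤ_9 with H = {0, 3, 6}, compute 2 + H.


2 + H = {2 + h (mod 9) : h ∈ H}
2+0=2, 2+3=5, 2+6=8

2 + H = {2, 5, 8}


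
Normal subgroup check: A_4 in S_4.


H = A_4 in S_4
A_4 has index 2 in S_4, and every subgroup of index 2 is normal

Yes, normal subgroup


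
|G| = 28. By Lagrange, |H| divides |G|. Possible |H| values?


Lagrange's theorem: |H| divides |G|
|G| = 28
Divisors of 28: 1, 2, 4, 7, 14, 28

Possible subgroup orders: {1, 2, 4, 7, 14, 28}


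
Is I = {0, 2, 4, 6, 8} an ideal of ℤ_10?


Check ideal conditions for I = {0, 2, 4, 6, 8} in ℤ_10:
(1) I is an additive subgroup? Yes
(2) For r ∈ ℤ_10 and a ∈ I: r·a ∈ I? Yes

Yes, I is an ideal of ℤ_10


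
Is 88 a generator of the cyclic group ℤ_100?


g generates ℤ_n iff gcd(g, n) = 1
gcd(88, 100) = 4
Since gcd = 4 ≠ 1, ⟨88⟩ has order 25 < 100, so 88 is not a generator.

No, 88 does not generate ℤ_100


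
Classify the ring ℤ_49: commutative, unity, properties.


ℤ_49 is a commutative ring with unity 1; 49 = 7×7 is composite, so 7·7 ≡ 0 gives zero divisors (not an integral domain)
Commutative: Yes
Integral domain: No
Has unity: Yes

ℤ_49: Commutative=Yes, Unity=Yes


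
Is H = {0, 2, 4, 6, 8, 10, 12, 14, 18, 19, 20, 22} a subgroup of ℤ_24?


Subgroup test for H = {0, 2, 4, 6, 8, 10, 12, 14, 18, 19, 20, 22} in (ℤ_24, +):
(1) 0 ∈ H? Yes
(2) Closure: for all a,b ∈ H, (a+b) mod 24 ∈ H? No  [counterexample: 2 + 14 = 16 ∉ H]
(3) Inverses: for all a ∈ H, -a mod 24 ∈ H? No

No, H is not a subgroup of ℤ_24


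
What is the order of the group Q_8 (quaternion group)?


Q_8 = {±1, ±i, ±j, ±k}
|Q_8| = 8

|Q_8 (quaternion group)| = 8


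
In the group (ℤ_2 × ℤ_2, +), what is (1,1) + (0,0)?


Operation: componentwise addition mod (2, 2)
(1,1) + (0,0) = ((a₁+b₁) mod 2, (a₂+b₂) mod 2) with a = (1,1), b = (0,0)

(1,1) + (0,0) = (1,1)


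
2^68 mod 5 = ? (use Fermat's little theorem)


Fermat's little theorem: if p is prime and gcd(a,p)=1, then a^(p-1) ≡ 1 (mod p)
p = 5 is prime, gcd(2,5) = 1
Reduce exponent: 68 mod 4 = 0
So 2^68 ≡ 2^0 (mod 5)
2^0 = 1

2^68 ≡ 1 (mod 5)
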